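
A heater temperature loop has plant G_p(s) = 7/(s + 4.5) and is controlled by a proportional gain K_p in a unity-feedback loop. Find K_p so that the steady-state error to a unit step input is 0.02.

Steady-state error for a unit step on this type-0 loop is 1/(1 + K_p·G_p(0)).
G_p(0) = 1.556. Require 1/(1 + K_p·1.556) = 0.02, so 1 + 1.556·K_p = 50.
K_p = (50 − 1)/1.556 = 31.5.

K_p = 31.5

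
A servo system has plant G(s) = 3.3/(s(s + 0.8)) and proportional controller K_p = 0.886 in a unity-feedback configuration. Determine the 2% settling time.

The closed-loop denominator s² + 0.8s + 2.924 gives ω_n = √2.924 = 1.71 and ζ = 0.8/(2ω_n) = 0.2339.
2% settling time T_s ≈ 4/(ζω_n) = 4/0.4 = 10 s.

T_s ≈ 10 s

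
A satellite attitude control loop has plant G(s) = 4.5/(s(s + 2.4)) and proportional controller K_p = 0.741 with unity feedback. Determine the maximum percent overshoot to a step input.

6.46%

From 1 + K_pG(s) = 0: s² + 2.4s + 3.334 = 0 ⇒ ω_n = 1.826, ζ = 0.6572.
%OS = 100·exp(−πζ/√(1−ζ²)) = 100·exp(−π·0.6572/√0.5682) = 6.46%.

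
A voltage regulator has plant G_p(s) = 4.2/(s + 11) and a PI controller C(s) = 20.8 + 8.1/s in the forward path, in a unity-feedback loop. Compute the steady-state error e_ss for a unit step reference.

0

The open loop C(s)G_p(s) has a pole at the origin (type 1), so the static position error constant is infinite and e_ss = 1/(1+∞) = 0.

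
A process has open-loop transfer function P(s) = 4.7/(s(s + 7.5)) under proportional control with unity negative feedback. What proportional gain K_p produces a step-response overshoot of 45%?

From %OS = 100·exp(−πζ/√(1−ζ²)) = 45%, ζ = −ln(0.45)/√(π²+ln²(0.45)) = 0.2463.
Characteristic equation s² + 7.5s + 4.7K_p = 0 gives ζ = 7.5/(2√(4.7K_p)).
Setting ζ = 0.2463: √(4.7K_p) = 7.5/(2·0.2463) = 15.22, so K_p = 231.7/4.7 = 49.3.

K_p = 49.3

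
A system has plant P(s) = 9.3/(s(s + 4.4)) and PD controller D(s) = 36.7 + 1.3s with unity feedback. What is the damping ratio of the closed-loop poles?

ζ = 0.446

Forward path: (36.7 + 1.3s)·9.3/(s(s+4.4)). The closed-loop characteristic equation is s² + (4.4 + 9.3·1.3)s + 9.3·36.7 = 0.
That is s² + 16.49s + 341.3 = 0, so ω_n = 18.47 rad/s and ζ = 16.49/(2·18.47) = 0.4463.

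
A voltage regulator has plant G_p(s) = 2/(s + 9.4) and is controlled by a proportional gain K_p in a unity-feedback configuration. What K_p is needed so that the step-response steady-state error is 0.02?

K_p = 230

For a type-0 loop with proportional control, e_ss = 1/(1 + K_p·G_p(0)).
G_p(0) = 0.2128. Require 1/(1 + K_p·0.2128) = 0.02, so 1 + 0.2128·K_p = 50.
K_p = (50 − 1)/0.2128 = 230.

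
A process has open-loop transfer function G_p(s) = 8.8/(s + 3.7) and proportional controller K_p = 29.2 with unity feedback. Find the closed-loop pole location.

s = -260.7

Closed-loop transfer function: T(s) = K_p·G_p(s)/(1 + K_p·G_p(s)) = 257/(s + 3.7 + 257) = 257/(s + 260.7).
The closed-loop pole is at s = −260.7.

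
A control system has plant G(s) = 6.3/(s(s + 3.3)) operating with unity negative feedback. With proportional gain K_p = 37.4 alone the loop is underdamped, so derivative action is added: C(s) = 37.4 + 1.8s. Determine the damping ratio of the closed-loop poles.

ζ = 0.477

Forward path: (37.4 + 1.8s)·6.3/(s(s+3.3)). The closed-loop characteristic equation is s² + (3.3 + 6.3·1.8)s + 6.3·37.4 = 0.
That is s² + 14.64s + 235.6 = 0, so ω_n = 15.35 rad/s and ζ = 14.64/(2·15.35) = 0.4769.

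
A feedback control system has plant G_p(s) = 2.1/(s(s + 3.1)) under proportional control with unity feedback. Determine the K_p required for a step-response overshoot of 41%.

K_p = 15.3

From %OS = 100·exp(−πζ/√(1−ζ²)) = 41%, ζ = −ln(0.41)/√(π²+ln²(0.41)) = 0.273.
Characteristic equation s² + 3.1s + 2.1K_p = 0 gives ζ = 3.1/(2√(2.1K_p)).
Setting ζ = 0.273: √(2.1K_p) = 3.1/(2·0.273) = 5.677, so K_p = 32.23/2.1 = 15.3.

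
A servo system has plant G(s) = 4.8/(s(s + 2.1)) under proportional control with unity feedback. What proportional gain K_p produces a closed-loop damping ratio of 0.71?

K_p = 0.456

Closed-loop characteristic equation: s² + 2.1s + K_p·4.8 = 0.
So ω_n = √(4.8K_p) and 2ζω_n = 2.1, giving ζ = 2.1/(2√(4.8K_p)).
Setting ζ = 0.71: √(4.8K_p) = 2.1/(2·0.71) = 1.479, so K_p = 2.187/4.8 = 0.456.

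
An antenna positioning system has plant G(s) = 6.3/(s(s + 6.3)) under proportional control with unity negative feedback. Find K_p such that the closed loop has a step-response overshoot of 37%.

From %OS = 100·exp(−πζ/√(1−ζ²)) = 37%, ζ = −ln(0.37)/√(π²+ln²(0.37)) = 0.3017.
Characteristic equation s² + 6.3s + 6.3K_p = 0 gives ζ = 6.3/(2√(6.3K_p)).
Setting ζ = 0.3017: √(6.3K_p) = 6.3/(2·0.3017) = 10.44, so K_p = 109/6.3 = 17.3.

K_p = 17.3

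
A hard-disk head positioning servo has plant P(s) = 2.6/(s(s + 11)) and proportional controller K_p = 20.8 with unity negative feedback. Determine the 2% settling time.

Closed-loop characteristic equation: s² + 11s + 54.08 = 0, so ω_n = 7.354 rad/s and ζ = 11/(2·7.354) = 0.7479.
2% settling time T_s ≈ 4/(ζω_n) = 4/5.5 = 0.727 s.

T_s ≈ 0.727 s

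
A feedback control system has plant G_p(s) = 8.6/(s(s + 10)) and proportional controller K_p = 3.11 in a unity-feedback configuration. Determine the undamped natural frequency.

ω_n = 5.17 rad/s

1 + K_p·G_p(s) = 0 gives s² + 10s + 26.75 = 0.
Matching s² + 2ζω_n s + ω_n²: ω_n = √26.75 = 5.172 rad/s and 2ζω_n = 10, so ζ = 10/(2·5.172) = 0.967.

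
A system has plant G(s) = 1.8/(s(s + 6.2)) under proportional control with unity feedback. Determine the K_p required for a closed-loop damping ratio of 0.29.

Closed-loop characteristic equation: s² + 6.2s + K_p·1.8 = 0.
So ω_n = √(1.8K_p) and 2ζω_n = 6.2, giving ζ = 6.2/(2√(1.8K_p)).
Setting ζ = 0.29: √(1.8K_p) = 6.2/(2·0.29) = 10.69, so K_p = 114.3/1.8 = 63.5.

K_p = 63.5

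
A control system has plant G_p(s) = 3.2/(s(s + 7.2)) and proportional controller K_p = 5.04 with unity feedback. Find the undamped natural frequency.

With unity feedback the closed-loop characteristic equation is s² + 7.2s + 5.04·3.2 = s² + 7.2s + 16.13 = 0.
So ω_n² = 16.13 ⇒ ω_n = 4.016 rad/s, and ζ = 7.2/(2ω_n) = 0.896.

ω_n = 4.02 rad/s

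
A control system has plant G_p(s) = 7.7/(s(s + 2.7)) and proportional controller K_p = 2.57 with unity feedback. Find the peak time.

The closed-loop denominator s² + 2.7s + 19.79 gives ω_n = √19.79 = 4.448 and ζ = 2.7/(2ω_n) = 0.3035.
Damped frequency ω_d = ω_n√(1−ζ²) = 4.239 rad/s, so peak time T_p = π/ω_d = 0.741 s.

T_p = 0.741 s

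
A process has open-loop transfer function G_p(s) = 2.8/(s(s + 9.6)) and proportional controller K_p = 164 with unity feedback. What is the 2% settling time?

T_s ≈ 0.833 s

From 1 + K_pG_p(s) = 0: s² + 9.6s + 459.2 = 0 ⇒ ω_n = 21.43, ζ = 0.224.
2% settling time T_s ≈ 4/(ζω_n) = 4/4.8 = 0.833 s.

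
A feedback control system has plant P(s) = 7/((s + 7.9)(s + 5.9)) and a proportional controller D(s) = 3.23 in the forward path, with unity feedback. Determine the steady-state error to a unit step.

0.673

The loop is type 0. Static position error constant K_pos = D(0)·P(0) = 3.23·0.1502 = 0.4851.
Steady-state error to a unit step: e_ss = 1/(1+K_pos) = 1/1.485 = 0.673.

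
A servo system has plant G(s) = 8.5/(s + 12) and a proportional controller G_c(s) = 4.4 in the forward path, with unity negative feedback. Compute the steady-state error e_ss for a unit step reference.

0.243

The loop is type 0. Static position error constant K_pos = G_c(0)·G(0) = 4.4·0.7083 = 3.117.
Steady-state error to a unit step: e_ss = 1/(1+K_pos) = 1/4.117 = 0.243.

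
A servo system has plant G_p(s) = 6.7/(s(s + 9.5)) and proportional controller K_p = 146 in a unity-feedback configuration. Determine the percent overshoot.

The closed-loop denominator s² + 9.5s + 978.2 gives ω_n = √978.2 = 31.28 and ζ = 9.5/(2ω_n) = 0.1519.
%OS = 100·exp(−πζ/√(1−ζ²)) = 100·exp(−π·0.1519/√0.9769) = 61.7%.

61.7%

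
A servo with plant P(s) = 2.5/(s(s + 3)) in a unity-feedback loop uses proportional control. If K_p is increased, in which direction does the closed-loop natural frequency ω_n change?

ω_n = √(2.5·K_p), which grows with K_p.

increase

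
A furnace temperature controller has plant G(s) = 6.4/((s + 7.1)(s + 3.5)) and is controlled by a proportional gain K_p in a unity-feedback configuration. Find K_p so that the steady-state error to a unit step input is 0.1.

K_p = 34.9

Steady-state error for a unit step on this type-0 loop is 1/(1 + K_p·G(0)).
G(0) = 0.2575. Require 1/(1 + K_p·0.2575) = 0.1, so 1 + 0.2575·K_p = 10.
K_p = (10 − 1)/0.2575 = 34.9.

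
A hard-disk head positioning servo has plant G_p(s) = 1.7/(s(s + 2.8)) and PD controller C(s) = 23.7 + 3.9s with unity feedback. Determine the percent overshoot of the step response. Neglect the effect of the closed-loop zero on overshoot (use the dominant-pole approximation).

3.06%

Forward path: (23.7 + 3.9s)·1.7/(s(s+2.8)). The closed-loop characteristic equation is s² + (2.8 + 1.7·3.9)s + 1.7·23.7 = 0.
That is s² + 9.43s + 40.29 = 0, so ω_n = 6.347 rad/s and ζ = 9.43/(2·6.347) = 0.7428.
%OS = 100·exp(−πζ/√(1−ζ²)) = 3.06%.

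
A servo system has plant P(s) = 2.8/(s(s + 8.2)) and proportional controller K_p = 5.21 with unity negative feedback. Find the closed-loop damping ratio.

ζ = 1.07

1 + K_p·P(s) = 0 gives s² + 8.2s + 14.59 = 0.
Matching s² + 2ζω_n s + ω_n²: ω_n = √14.59 = 3.819 rad/s and 2ζω_n = 8.2, so ζ = 8.2/(2·3.819) = 1.07.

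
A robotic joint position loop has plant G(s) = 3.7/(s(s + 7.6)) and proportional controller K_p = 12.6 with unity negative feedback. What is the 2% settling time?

T_s ≈ 1.05 s

From 1 + K_pG(s) = 0: s² + 7.6s + 46.62 = 0 ⇒ ω_n = 6.828, ζ = 0.5565.
2% settling time T_s ≈ 4/(ζω_n) = 4/3.8 = 1.05 s.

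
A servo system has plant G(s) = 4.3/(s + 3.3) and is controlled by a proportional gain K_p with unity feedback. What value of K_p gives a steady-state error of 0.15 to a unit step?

Steady-state error for a unit step on this type-0 loop is 1/(1 + K_p·G(0)).
G(0) = 1.303. Require 1/(1 + K_p·1.303) = 0.15, so 1 + 1.303·K_p = 6.667.
K_p = (6.667 − 1)/1.303 = 4.35.

K_p = 4.35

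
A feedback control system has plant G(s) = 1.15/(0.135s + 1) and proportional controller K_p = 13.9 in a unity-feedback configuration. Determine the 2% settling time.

T_s ≈ 0.0318 s

Closed loop: T(s) = K_p·G/(1+K_p·G) = 15.98/(0.135s + 1 + 15.98), with pole at s = −(1 + 15.98)/0.135 = −125.8.
τ = 1/125.8 = 0.007948 s, so 2% settling time ≈ 4τ = 0.0318 s.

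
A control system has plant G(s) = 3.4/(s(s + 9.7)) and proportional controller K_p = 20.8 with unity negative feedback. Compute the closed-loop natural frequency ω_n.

ω_n = 8.41 rad/s

1 + K_p·G(s) = 0 gives s² + 9.7s + 70.72 = 0.
Matching s² + 2ζω_n s + ω_n²: ω_n = √70.72 = 8.41 rad/s and 2ζω_n = 9.7, so ζ = 9.7/(2·8.41) = 0.577.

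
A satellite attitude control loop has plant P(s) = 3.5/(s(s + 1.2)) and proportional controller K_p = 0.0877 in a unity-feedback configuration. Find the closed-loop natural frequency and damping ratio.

The closed-loop denominator is s(s+1.2) + 0.0877·3.5 = s² + 1.2s + 0.307.
Matching s² + 2ζω_n s + ω_n²: ω_n = √0.307 = 0.554 rad/s and 2ζω_n = 1.2, so ζ = 1.2/(2·0.554) = 1.08.

ω_n = 0.554 rad/s, ζ = 1.08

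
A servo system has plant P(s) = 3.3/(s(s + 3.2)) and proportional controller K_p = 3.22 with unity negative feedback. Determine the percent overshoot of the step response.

17%

Closed-loop characteristic equation: s² + 3.2s + 10.63 = 0, so ω_n = 3.26 rad/s and ζ = 3.2/(2·3.26) = 0.4908.
%OS = 100·exp(−πζ/√(1−ζ²)) = 100·exp(−π·0.4908/√0.7591) = 17%.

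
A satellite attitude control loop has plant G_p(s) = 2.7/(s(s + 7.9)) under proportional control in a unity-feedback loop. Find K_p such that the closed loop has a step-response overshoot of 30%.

K_p = 45.1

From %OS = 100·exp(−πζ/√(1−ζ²)) = 30%, ζ = −ln(0.3)/√(π²+ln²(0.3)) = 0.3579.
Characteristic equation s² + 7.9s + 2.7K_p = 0 gives ζ = 7.9/(2√(2.7K_p)).
Setting ζ = 0.3579: √(2.7K_p) = 7.9/(2·0.3579) = 11.04, so K_p = 121.8/2.7 = 45.1.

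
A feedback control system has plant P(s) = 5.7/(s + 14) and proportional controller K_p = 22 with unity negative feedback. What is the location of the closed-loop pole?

Closed-loop transfer function: T(s) = K_p·P(s)/(1 + K_p·P(s)) = 125.4/(s + 14 + 125.4) = 125.4/(s + 139.4).
The closed-loop pole is at s = −139.4.

s = -139.4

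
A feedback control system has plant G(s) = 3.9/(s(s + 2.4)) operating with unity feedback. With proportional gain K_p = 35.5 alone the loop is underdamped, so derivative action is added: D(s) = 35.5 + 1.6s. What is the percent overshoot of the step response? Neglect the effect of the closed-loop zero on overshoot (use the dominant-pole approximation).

Forward path: (35.5 + 1.6s)·3.9/(s(s+2.4)). The closed-loop characteristic equation is s² + (2.4 + 3.9·1.6)s + 3.9·35.5 = 0.
That is s² + 8.64s + 138.4 = 0, so ω_n = 11.77 rad/s and ζ = 8.64/(2·11.77) = 0.3671.
%OS = 100·exp(−πζ/√(1−ζ²)) = 28.9%.

28.9%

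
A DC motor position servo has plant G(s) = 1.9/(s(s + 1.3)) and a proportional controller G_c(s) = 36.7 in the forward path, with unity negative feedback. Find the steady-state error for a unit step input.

The open loop G_c(s)G(s) has a pole at the origin (type 1), so the static position error constant is infinite and e_ss = 1/(1+∞) = 0.

0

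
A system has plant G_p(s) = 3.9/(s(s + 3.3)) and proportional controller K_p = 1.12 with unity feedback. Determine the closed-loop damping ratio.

ζ = 0.789

1 + K_p·G_p(s) = 0 gives s² + 3.3s + 4.368 = 0.
Matching s² + 2ζω_n s + ω_n²: ω_n = √4.368 = 2.09 rad/s and 2ζω_n = 3.3, so ζ = 3.3/(2·2.09) = 0.789.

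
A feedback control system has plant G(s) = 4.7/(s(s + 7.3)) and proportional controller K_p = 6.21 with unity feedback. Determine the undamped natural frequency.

With unity feedback the closed-loop characteristic equation is s² + 7.3s + 6.21·4.7 = s² + 7.3s + 29.19 = 0.
So ω_n² = 29.19 ⇒ ω_n = 5.402 rad/s, and ζ = 7.3/(2ω_n) = 0.676.

ω_n = 5.4 rad/s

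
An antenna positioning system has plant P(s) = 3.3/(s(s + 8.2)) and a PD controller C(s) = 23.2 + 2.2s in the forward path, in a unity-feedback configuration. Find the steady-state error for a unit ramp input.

The loop has one pole at the origin (type 1). Velocity error constant K_v = lim_{s→0} s·C(s)P(s) = 23.2·3.3/8.2 = 9.337.
Steady-state error to a unit ramp: e_ss = 1/K_v = 0.107.

0.107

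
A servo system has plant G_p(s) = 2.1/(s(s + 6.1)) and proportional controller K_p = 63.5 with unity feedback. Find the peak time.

T_p = 0.282 s

Closed-loop characteristic equation: s² + 6.1s + 133.3 = 0, so ω_n = 11.55 rad/s and ζ = 6.1/(2·11.55) = 0.2641.
Damped frequency ω_d = ω_n√(1−ζ²) = 11.14 rad/s, so peak time T_p = π/ω_d = 0.282 s.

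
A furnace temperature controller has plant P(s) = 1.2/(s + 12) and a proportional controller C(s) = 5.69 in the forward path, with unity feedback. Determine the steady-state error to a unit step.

0.637

The loop is type 0. Static position error constant K_pos = C(0)·P(0) = 5.69·0.1 = 0.569.
Steady-state error to a unit step: e_ss = 1/(1+K_pos) = 1/1.569 = 0.637.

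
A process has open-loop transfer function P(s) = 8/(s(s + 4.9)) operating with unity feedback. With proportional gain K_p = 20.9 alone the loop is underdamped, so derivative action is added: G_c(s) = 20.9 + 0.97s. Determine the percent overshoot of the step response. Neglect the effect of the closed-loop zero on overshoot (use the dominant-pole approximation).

Forward path: (20.9 + 0.97s)·8/(s(s+4.9)). The closed-loop characteristic equation is s² + (4.9 + 8·0.97)s + 8·20.9 = 0.
That is s² + 12.66s + 167.2 = 0, so ω_n = 12.93 rad/s and ζ = 12.66/(2·12.93) = 0.4895.
%OS = 100·exp(−πζ/√(1−ζ²)) = 17.1%.

17.1%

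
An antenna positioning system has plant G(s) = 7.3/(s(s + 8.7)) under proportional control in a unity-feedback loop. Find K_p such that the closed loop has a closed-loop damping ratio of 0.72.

Closed-loop characteristic equation: s² + 8.7s + K_p·7.3 = 0.
So ω_n = √(7.3K_p) and 2ζω_n = 8.7, giving ζ = 8.7/(2√(7.3K_p)).
Setting ζ = 0.72: √(7.3K_p) = 8.7/(2·0.72) = 6.042, so K_p = 36.5/7.3 = 5.

K_p = 5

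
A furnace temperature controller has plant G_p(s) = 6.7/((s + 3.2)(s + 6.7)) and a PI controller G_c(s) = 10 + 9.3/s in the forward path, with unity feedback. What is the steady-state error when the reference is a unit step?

The open loop G_c(s)G_p(s) has a pole at the origin (type 1), so the static position error constant is infinite and e_ss = 1/(1+∞) = 0.

0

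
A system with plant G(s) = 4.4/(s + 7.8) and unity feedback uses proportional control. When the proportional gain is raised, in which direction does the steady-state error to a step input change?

decrease

e_ss = 1/(1 + K_p·G(0)); a larger K_p raises the denominator, so e_ss decreases.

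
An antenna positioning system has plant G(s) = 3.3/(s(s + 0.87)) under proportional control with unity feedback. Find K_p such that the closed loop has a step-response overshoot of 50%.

From %OS = 100·exp(−πζ/√(1−ζ²)) = 50%, ζ = −ln(0.5)/√(π²+ln²(0.5)) = 0.2155.
Characteristic equation s² + 0.87s + 3.3K_p = 0 gives ζ = 0.87/(2√(3.3K_p)).
Setting ζ = 0.2155: √(3.3K_p) = 0.87/(2·0.2155) = 2.019, so K_p = 4.076/3.3 = 1.24.

K_p = 1.24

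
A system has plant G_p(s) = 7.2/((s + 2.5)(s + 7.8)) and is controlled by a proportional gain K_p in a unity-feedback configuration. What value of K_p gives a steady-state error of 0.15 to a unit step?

Steady-state error for a unit step on this type-0 loop is 1/(1 + K_p·G_p(0)).
G_p(0) = 0.3692. Require 1/(1 + K_p·0.3692) = 0.15, so 1 + 0.3692·K_p = 6.667.
K_p = (6.667 − 1)/0.3692 = 15.3.

K_p = 15.3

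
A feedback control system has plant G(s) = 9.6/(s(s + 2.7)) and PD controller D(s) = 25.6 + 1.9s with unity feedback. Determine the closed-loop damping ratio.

Forward path: (25.6 + 1.9s)·9.6/(s(s+2.7)). The closed-loop characteristic equation is s² + (2.7 + 9.6·1.9)s + 9.6·25.6 = 0.
That is s² + 20.94s + 245.8 = 0, so ω_n = 15.68 rad/s and ζ = 20.94/(2·15.68) = 0.6679.

ζ = 0.668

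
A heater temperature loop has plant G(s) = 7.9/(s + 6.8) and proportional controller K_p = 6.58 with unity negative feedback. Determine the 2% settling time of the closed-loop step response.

Closed-loop transfer function: T(s) = K_p·G(s)/(1 + K_p·G(s)) = 51.98/(s + 6.8 + 51.98) = 51.98/(s + 58.78).
Time constant τ = 1/58.78 = 0.01701 s, so the 2% settling time is about 4τ = 0.068 s.

T_s ≈ 0.068 s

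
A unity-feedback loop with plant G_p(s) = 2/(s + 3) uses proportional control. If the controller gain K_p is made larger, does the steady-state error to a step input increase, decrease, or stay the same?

The position error constant K_pos = K_p·G_p(0) grows with K_p, and e_ss = 1/(1+K_pos) falls.

decrease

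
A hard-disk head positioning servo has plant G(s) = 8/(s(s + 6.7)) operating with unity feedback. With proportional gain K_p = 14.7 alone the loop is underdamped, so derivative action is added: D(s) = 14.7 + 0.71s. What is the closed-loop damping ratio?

ζ = 0.571

Forward path: (14.7 + 0.71s)·8/(s(s+6.7)). The closed-loop characteristic equation is s² + (6.7 + 8·0.71)s + 8·14.7 = 0.
That is s² + 12.38s + 117.6 = 0, so ω_n = 10.84 rad/s and ζ = 12.38/(2·10.84) = 0.5708.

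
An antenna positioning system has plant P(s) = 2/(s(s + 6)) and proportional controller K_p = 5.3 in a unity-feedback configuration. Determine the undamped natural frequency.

ω_n = 3.26 rad/s

1 + K_p·P(s) = 0 gives s² + 6s + 10.6 = 0.
So ω_n² = 10.6 ⇒ ω_n = 3.256 rad/s, and ζ = 6/(2ω_n) = 0.921.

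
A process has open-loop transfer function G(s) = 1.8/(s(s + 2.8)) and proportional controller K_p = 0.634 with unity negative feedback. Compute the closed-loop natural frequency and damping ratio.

The closed-loop denominator is s(s+2.8) + 0.634·1.8 = s² + 2.8s + 1.141.
Matching s² + 2ζω_n s + ω_n²: ω_n = √1.141 = 1.068 rad/s and 2ζω_n = 2.8, so ζ = 2.8/(2·1.068) = 1.31.

ω_n = 1.07 rad/s, ζ = 1.31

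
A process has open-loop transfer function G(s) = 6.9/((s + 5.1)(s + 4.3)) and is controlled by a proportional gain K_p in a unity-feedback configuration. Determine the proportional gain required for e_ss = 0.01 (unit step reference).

Steady-state error for a unit step on this type-0 loop is 1/(1 + K_p·G(0)).
G(0) = 0.3146. Require 1/(1 + K_p·0.3146) = 0.01, so 1 + 0.3146·K_p = 100.
K_p = (100 − 1)/0.3146 = 315.

K_p = 315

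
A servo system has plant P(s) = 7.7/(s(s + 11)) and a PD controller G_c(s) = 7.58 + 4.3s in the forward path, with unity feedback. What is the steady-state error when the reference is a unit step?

The open loop G_c(s)P(s) has a pole at the origin (type 1), so the static position error constant is infinite and e_ss = 1/(1+∞) = 0.

0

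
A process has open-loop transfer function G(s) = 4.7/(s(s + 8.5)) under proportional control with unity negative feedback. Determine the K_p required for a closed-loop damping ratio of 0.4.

K_p = 24

Closed-loop characteristic equation: s² + 8.5s + K_p·4.7 = 0.
So ω_n = √(4.7K_p) and 2ζω_n = 8.5, giving ζ = 8.5/(2√(4.7K_p)).
Setting ζ = 0.4: √(4.7K_p) = 8.5/(2·0.4) = 10.62, so K_p = 112.9/4.7 = 24.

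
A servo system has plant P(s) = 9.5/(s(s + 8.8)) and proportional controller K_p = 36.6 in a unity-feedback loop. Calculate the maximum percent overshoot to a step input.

From 1 + K_pP(s) = 0: s² + 8.8s + 347.7 = 0 ⇒ ω_n = 18.65, ζ = 0.236.
%OS = 100·exp(−πζ/√(1−ζ²)) = 100·exp(−π·0.236/√0.9443) = 46.6%.

46.6%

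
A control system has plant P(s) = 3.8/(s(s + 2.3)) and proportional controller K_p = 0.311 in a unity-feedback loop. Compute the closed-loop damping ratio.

The closed-loop denominator is s(s+2.3) + 0.311·3.8 = s² + 2.3s + 1.182.
So ω_n² = 1.182 ⇒ ω_n = 1.087 rad/s, and ζ = 2.3/(2ω_n) = 1.06.

ζ = 1.06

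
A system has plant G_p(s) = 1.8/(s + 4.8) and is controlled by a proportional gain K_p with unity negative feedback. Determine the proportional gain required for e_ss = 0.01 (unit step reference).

For a type-0 loop with proportional control, e_ss = 1/(1 + K_p·G_p(0)).
G_p(0) = 0.375. Require 1/(1 + K_p·0.375) = 0.01, so 1 + 0.375·K_p = 100.
K_p = (100 − 1)/0.375 = 264.

K_p = 264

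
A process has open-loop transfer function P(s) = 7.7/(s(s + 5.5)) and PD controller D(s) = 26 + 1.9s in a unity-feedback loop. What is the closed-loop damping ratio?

Forward path: (26 + 1.9s)·7.7/(s(s+5.5)). The closed-loop characteristic equation is s² + (5.5 + 7.7·1.9)s + 7.7·26 = 0.
That is s² + 20.13s + 200.2 = 0, so ω_n = 14.15 rad/s and ζ = 20.13/(2·14.15) = 0.7113.

ζ = 0.711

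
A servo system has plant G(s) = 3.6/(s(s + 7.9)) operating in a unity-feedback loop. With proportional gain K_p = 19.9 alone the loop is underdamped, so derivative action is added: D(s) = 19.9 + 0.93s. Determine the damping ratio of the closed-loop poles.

ζ = 0.664

Forward path: (19.9 + 0.93s)·3.6/(s(s+7.9)). The closed-loop characteristic equation is s² + (7.9 + 3.6·0.93)s + 3.6·19.9 = 0.
That is s² + 11.25s + 71.64 = 0, so ω_n = 8.464 rad/s and ζ = 11.25/(2·8.464) = 0.6645.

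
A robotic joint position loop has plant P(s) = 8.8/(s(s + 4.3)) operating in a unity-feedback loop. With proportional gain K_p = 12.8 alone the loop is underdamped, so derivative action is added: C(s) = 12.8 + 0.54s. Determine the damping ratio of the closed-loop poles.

Forward path: (12.8 + 0.54s)·8.8/(s(s+4.3)). The closed-loop characteristic equation is s² + (4.3 + 8.8·0.54)s + 8.8·12.8 = 0.
That is s² + 9.052s + 112.6 = 0, so ω_n = 10.61 rad/s and ζ = 9.052/(2·10.61) = 0.4265.

ζ = 0.426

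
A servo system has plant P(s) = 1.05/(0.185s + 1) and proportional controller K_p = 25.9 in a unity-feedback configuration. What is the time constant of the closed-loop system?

Closed loop: T(s) = K_p·P/(1+K_p·P) = 27.2/(0.185s + 1 + 27.2), with pole at s = −(1 + 27.2)/0.185 = −152.4.
Closed-loop time constant τ = 1/152.4 = 0.00656 s.

τ = 0.00656 s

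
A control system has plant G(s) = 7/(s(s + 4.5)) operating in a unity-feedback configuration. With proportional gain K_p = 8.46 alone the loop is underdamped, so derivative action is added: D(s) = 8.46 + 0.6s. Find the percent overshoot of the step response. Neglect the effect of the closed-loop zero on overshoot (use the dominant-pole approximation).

11.6%

Forward path: (8.46 + 0.6s)·7/(s(s+4.5)). The closed-loop characteristic equation is s² + (4.5 + 7·0.6)s + 7·8.46 = 0.
That is s² + 8.7s + 59.22 = 0, so ω_n = 7.695 rad/s and ζ = 8.7/(2·7.695) = 0.5653.
%OS = 100·exp(−πζ/√(1−ζ²)) = 11.6%.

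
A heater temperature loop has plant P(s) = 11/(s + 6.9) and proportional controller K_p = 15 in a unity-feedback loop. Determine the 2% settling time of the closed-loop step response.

Closed-loop transfer function: T(s) = K_p·P(s)/(1 + K_p·P(s)) = 165/(s + 6.9 + 165) = 165/(s + 171.9).
Time constant τ = 1/171.9 = 0.005817 s, so the 2% settling time is about 4τ = 0.0233 s.

T_s ≈ 0.0233 s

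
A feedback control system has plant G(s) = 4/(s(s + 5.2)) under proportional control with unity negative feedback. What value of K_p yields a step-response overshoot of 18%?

K_p = 7.36

From %OS = 100·exp(−πζ/√(1−ζ²)) = 18%, ζ = −ln(0.18)/√(π²+ln²(0.18)) = 0.4791.
Characteristic equation s² + 5.2s + 4K_p = 0 gives ζ = 5.2/(2√(4K_p)).
Setting ζ = 0.4791: √(4K_p) = 5.2/(2·0.4791) = 5.427, so K_p = 29.45/4 = 7.36.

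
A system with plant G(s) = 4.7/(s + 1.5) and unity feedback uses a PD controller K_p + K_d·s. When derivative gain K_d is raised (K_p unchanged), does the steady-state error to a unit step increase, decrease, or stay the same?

unchanged

At s = 0 the derivative term contributes nothing: C(0) = K_p regardless of K_d, so K_pos = K_p·G(0) and e_ss are unchanged.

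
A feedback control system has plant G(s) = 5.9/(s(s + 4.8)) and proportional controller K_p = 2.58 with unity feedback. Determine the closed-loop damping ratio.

1 + K_p·G(s) = 0 gives s² + 4.8s + 15.22 = 0.
Matching s² + 2ζω_n s + ω_n²: ω_n = √15.22 = 3.902 rad/s and 2ζω_n = 4.8, so ζ = 4.8/(2·3.902) = 0.615.

ζ = 0.615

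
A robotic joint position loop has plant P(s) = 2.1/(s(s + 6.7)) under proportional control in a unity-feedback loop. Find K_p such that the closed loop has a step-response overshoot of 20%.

K_p = 25.7

From %OS = 100·exp(−πζ/√(1−ζ²)) = 20%, ζ = −ln(0.2)/√(π²+ln²(0.2)) = 0.4559.
Characteristic equation s² + 6.7s + 2.1K_p = 0 gives ζ = 6.7/(2√(2.1K_p)).
Setting ζ = 0.4559: √(2.1K_p) = 6.7/(2·0.4559) = 7.347, so K_p = 53.98/2.1 = 25.7.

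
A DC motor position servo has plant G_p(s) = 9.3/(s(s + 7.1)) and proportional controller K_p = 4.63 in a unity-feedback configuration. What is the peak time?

T_p = 0.569 s

Closed-loop characteristic equation: s² + 7.1s + 43.06 = 0, so ω_n = 6.562 rad/s and ζ = 7.1/(2·6.562) = 0.541.
Damped frequency ω_d = ω_n√(1−ζ²) = 5.519 rad/s, so peak time T_p = π/ω_d = 0.569 s.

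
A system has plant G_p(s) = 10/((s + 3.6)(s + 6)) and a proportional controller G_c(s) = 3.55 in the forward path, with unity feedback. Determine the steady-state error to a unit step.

The loop is type 0. Static position error constant K_pos = G_c(0)·G_p(0) = 3.55·0.463 = 1.644.
Steady-state error to a unit step: e_ss = 1/(1+K_pos) = 1/2.644 = 0.378.

0.378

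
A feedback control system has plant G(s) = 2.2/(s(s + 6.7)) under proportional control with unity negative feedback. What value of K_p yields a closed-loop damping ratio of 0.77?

K_p = 8.6

Closed-loop characteristic equation: s² + 6.7s + K_p·2.2 = 0.
So ω_n = √(2.2K_p) and 2ζω_n = 6.7, giving ζ = 6.7/(2√(2.2K_p)).
Setting ζ = 0.77: √(2.2K_p) = 6.7/(2·0.77) = 4.351, so K_p = 18.93/2.2 = 8.6.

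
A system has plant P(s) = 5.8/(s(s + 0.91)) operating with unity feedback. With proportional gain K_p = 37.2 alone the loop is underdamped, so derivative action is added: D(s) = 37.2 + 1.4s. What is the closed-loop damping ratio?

Forward path: (37.2 + 1.4s)·5.8/(s(s+0.91)). The closed-loop characteristic equation is s² + (0.91 + 5.8·1.4)s + 5.8·37.2 = 0.
That is s² + 9.03s + 215.8 = 0, so ω_n = 14.69 rad/s and ζ = 9.03/(2·14.69) = 0.3074.

ζ = 0.307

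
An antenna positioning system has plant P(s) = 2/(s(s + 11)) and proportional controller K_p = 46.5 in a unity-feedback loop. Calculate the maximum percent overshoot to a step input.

The closed-loop denominator s² + 11s + 93 gives ω_n = √93 = 9.644 and ζ = 11/(2ω_n) = 0.5703.
%OS = 100·exp(−πζ/√(1−ζ²)) = 100·exp(−π·0.5703/√0.6747) = 11.3%.

11.3%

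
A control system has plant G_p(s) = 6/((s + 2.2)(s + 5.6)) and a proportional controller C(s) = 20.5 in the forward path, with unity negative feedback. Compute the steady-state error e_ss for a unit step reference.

The loop is type 0. Static position error constant K_pos = C(0)·G_p(0) = 20.5·0.487 = 9.984.
Steady-state error to a unit step: e_ss = 1/(1+K_pos) = 1/10.98 = 0.091.

0.091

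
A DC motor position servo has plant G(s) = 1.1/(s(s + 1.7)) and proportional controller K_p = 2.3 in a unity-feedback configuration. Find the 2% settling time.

T_s ≈ 4.71 s

From 1 + K_pG(s) = 0: s² + 1.7s + 2.53 = 0 ⇒ ω_n = 1.591, ζ = 0.5344.
2% settling time T_s ≈ 4/(ζω_n) = 4/0.85 = 4.71 s.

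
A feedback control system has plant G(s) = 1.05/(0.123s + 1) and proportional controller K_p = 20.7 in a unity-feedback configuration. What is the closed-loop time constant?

Closed loop: T(s) = K_p·G/(1+K_p·G) = 21.73/(0.123s + 1 + 21.73), with pole at s = −(1 + 21.73)/0.123 = −184.8.
Closed-loop time constant τ = 1/184.8 = 0.00541 s.

τ = 0.00541 s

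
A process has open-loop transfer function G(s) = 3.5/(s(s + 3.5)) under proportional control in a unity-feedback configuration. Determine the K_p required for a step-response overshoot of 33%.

K_p = 7.9

From %OS = 100·exp(−πζ/√(1−ζ²)) = 33%, ζ = −ln(0.33)/√(π²+ln²(0.33)) = 0.3328.
Characteristic equation s² + 3.5s + 3.5K_p = 0 gives ζ = 3.5/(2√(3.5K_p)).
Setting ζ = 0.3328: √(3.5K_p) = 3.5/(2·0.3328) = 5.259, so K_p = 27.65/3.5 = 7.9.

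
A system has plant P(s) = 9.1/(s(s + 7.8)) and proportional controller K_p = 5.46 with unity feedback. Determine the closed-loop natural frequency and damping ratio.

ω_n = 7.05 rad/s, ζ = 0.553

With unity feedback the closed-loop characteristic equation is s² + 7.8s + 5.46·9.1 = s² + 7.8s + 49.69 = 0.
So ω_n² = 49.69 ⇒ ω_n = 7.049 rad/s, and ζ = 7.8/(2ω_n) = 0.553.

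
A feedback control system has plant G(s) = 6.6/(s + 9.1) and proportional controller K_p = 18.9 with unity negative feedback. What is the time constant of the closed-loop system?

τ = 0.00747 s

Closed-loop transfer function: T(s) = K_p·G(s)/(1 + K_p·G(s)) = 124.7/(s + 9.1 + 124.7) = 124.7/(s + 133.8).
Time constant τ = 1/133.8 = 0.00747 s.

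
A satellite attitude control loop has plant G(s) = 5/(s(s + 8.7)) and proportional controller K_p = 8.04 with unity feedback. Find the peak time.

T_p = 0.681 s

Closed-loop characteristic equation: s² + 8.7s + 40.2 = 0, so ω_n = 6.34 rad/s and ζ = 8.7/(2·6.34) = 0.6861.
Damped frequency ω_d = ω_n√(1−ζ²) = 4.613 rad/s, so peak time T_p = π/ω_d = 0.681 s.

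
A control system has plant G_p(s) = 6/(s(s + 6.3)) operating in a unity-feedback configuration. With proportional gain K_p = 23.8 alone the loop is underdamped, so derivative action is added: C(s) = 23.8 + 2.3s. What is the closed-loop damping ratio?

Forward path: (23.8 + 2.3s)·6/(s(s+6.3)). The closed-loop characteristic equation is s² + (6.3 + 6·2.3)s + 6·23.8 = 0.
That is s² + 20.1s + 142.8 = 0, so ω_n = 11.95 rad/s and ζ = 20.1/(2·11.95) = 0.841.

ζ = 0.841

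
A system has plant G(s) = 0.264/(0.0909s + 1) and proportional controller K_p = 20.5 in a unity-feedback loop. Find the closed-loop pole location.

s = -70.54

Closed loop: T(s) = K_p·G/(1+K_p·G) = 5.412/(0.0909s + 1 + 5.412), with pole at s = −(1 + 5.412)/0.0909 = −70.54.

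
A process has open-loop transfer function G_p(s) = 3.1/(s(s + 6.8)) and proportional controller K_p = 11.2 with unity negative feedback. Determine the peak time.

The closed-loop denominator s² + 6.8s + 34.72 gives ω_n = √34.72 = 5.892 and ζ = 6.8/(2ω_n) = 0.577.
Damped frequency ω_d = ω_n√(1−ζ²) = 4.812 rad/s, so peak time T_p = π/ω_d = 0.653 s.

T_p = 0.653 s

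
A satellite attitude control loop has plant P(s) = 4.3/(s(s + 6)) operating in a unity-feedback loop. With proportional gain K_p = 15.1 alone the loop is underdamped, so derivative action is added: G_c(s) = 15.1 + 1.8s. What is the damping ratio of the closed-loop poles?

Forward path: (15.1 + 1.8s)·4.3/(s(s+6)). The closed-loop characteristic equation is s² + (6 + 4.3·1.8)s + 4.3·15.1 = 0.
That is s² + 13.74s + 64.93 = 0, so ω_n = 8.058 rad/s and ζ = 13.74/(2·8.058) = 0.8526.

ζ = 0.853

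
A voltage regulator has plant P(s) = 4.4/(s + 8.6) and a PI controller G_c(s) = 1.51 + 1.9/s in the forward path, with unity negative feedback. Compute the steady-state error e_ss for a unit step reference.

0

The open loop G_c(s)P(s) has a pole at the origin (type 1), so the static position error constant is infinite and e_ss = 1/(1+∞) = 0.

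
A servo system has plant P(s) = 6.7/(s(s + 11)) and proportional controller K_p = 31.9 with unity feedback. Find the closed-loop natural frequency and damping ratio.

ω_n = 14.6 rad/s, ζ = 0.376

1 + K_p·P(s) = 0 gives s² + 11s + 213.7 = 0.
So ω_n² = 213.7 ⇒ ω_n = 14.62 rad/s, and ζ = 11/(2ω_n) = 0.376.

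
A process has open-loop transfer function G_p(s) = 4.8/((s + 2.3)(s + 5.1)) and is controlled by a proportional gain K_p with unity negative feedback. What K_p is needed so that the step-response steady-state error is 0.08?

Steady-state error for a unit step on this type-0 loop is 1/(1 + K_p·G_p(0)).
G_p(0) = 0.4092. Require 1/(1 + K_p·0.4092) = 0.08, so 1 + 0.4092·K_p = 12.5.
K_p = (12.5 − 1)/0.4092 = 28.1.

K_p = 28.1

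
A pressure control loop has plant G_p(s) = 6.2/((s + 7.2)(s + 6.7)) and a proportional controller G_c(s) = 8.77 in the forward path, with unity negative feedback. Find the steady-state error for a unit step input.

0.47

The loop is type 0. Static position error constant K_pos = G_c(0)·G_p(0) = 8.77·0.1285 = 1.127.
Steady-state error to a unit step: e_ss = 1/(1+K_pos) = 1/2.127 = 0.47.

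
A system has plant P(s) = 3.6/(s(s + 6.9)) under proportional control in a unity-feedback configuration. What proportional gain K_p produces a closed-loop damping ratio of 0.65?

K_p = 7.83

Closed-loop characteristic equation: s² + 6.9s + K_p·3.6 = 0.
So ω_n = √(3.6K_p) and 2ζω_n = 6.9, giving ζ = 6.9/(2√(3.6K_p)).
Setting ζ = 0.65: √(3.6K_p) = 6.9/(2·0.65) = 5.308, so K_p = 28.17/3.6 = 7.83.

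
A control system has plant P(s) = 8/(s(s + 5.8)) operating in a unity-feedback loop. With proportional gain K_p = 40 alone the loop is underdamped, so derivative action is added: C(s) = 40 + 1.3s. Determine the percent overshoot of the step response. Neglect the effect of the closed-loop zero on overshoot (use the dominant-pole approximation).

Forward path: (40 + 1.3s)·8/(s(s+5.8)). The closed-loop characteristic equation is s² + (5.8 + 8·1.3)s + 8·40 = 0.
That is s² + 16.2s + 320 = 0, so ω_n = 17.89 rad/s and ζ = 16.2/(2·17.89) = 0.4528.
%OS = 100·exp(−πζ/√(1−ζ²)) = 20.3%.

20.3%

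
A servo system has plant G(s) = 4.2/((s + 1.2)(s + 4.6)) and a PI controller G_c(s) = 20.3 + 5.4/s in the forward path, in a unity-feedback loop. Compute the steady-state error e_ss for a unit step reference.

0

The open loop G_c(s)G(s) has a pole at the origin (type 1), so the static position error constant is infinite and e_ss = 1/(1+∞) = 0.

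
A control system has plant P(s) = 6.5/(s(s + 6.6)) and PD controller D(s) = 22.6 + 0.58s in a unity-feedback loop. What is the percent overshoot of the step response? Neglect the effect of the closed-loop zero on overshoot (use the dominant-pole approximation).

Forward path: (22.6 + 0.58s)·6.5/(s(s+6.6)). The closed-loop characteristic equation is s² + (6.6 + 6.5·0.58)s + 6.5·22.6 = 0.
That is s² + 10.37s + 146.9 = 0, so ω_n = 12.12 rad/s and ζ = 10.37/(2·12.12) = 0.4278.
%OS = 100·exp(−πζ/√(1−ζ²)) = 22.6%.

22.6%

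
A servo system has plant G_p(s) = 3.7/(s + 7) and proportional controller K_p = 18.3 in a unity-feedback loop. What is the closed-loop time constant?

τ = 0.0134 s

Closed-loop transfer function: T(s) = K_p·G_p(s)/(1 + K_p·G_p(s)) = 67.71/(s + 7 + 67.71) = 67.71/(s + 74.71).
Time constant τ = 1/74.71 = 0.0134 s.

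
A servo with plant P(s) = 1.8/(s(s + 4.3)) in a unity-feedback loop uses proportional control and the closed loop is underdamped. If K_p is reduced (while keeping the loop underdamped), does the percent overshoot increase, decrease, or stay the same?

decrease

ζ = 4.3/(2√(1.8K_p)) rises as K_p falls; higher damping means less overshoot.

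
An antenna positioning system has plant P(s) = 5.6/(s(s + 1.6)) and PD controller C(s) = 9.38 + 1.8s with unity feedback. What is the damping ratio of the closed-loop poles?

Forward path: (9.38 + 1.8s)·5.6/(s(s+1.6)). The closed-loop characteristic equation is s² + (1.6 + 5.6·1.8)s + 5.6·9.38 = 0.
That is s² + 11.68s + 52.53 = 0, so ω_n = 7.248 rad/s and ζ = 11.68/(2·7.248) = 0.8058.

ζ = 0.806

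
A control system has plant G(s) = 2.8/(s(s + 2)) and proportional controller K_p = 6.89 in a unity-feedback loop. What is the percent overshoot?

48%

The closed-loop denominator s² + 2s + 19.29 gives ω_n = √19.29 = 4.392 and ζ = 2/(2ω_n) = 0.2277.
%OS = 100·exp(−πζ/√(1−ζ²)) = 100·exp(−π·0.2277/√0.9482) = 48%.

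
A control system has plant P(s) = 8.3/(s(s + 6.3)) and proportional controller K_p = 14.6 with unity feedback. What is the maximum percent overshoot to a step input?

The closed-loop denominator s² + 6.3s + 121.2 gives ω_n = √121.2 = 11.01 and ζ = 6.3/(2ω_n) = 0.2862.
%OS = 100·exp(−πζ/√(1−ζ²)) = 100·exp(−π·0.2862/√0.9181) = 39.1%.

39.1%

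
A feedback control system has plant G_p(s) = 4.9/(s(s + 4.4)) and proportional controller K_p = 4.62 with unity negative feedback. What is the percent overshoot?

The closed-loop denominator s² + 4.4s + 22.64 gives ω_n = √22.64 = 4.758 and ζ = 4.4/(2ω_n) = 0.4624.
%OS = 100·exp(−πζ/√(1−ζ²)) = 100·exp(−π·0.4624/√0.7862) = 19.4%.

19.4%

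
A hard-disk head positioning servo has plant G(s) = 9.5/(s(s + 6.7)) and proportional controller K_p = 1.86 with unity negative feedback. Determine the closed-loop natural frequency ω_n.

ω_n = 4.2 rad/s

1 + K_p·G(s) = 0 gives s² + 6.7s + 17.67 = 0.
So ω_n² = 17.67 ⇒ ω_n = 4.204 rad/s, and ζ = 6.7/(2ω_n) = 0.797.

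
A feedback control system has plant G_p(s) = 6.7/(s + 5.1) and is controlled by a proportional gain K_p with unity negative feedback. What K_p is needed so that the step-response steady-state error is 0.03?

K_p = 24.6

Steady-state error for a unit step on this type-0 loop is 1/(1 + K_p·G_p(0)).
G_p(0) = 1.314. Require 1/(1 + K_p·1.314) = 0.03, so 1 + 1.314·K_p = 33.33.
K_p = (33.33 − 1)/1.314 = 24.6.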